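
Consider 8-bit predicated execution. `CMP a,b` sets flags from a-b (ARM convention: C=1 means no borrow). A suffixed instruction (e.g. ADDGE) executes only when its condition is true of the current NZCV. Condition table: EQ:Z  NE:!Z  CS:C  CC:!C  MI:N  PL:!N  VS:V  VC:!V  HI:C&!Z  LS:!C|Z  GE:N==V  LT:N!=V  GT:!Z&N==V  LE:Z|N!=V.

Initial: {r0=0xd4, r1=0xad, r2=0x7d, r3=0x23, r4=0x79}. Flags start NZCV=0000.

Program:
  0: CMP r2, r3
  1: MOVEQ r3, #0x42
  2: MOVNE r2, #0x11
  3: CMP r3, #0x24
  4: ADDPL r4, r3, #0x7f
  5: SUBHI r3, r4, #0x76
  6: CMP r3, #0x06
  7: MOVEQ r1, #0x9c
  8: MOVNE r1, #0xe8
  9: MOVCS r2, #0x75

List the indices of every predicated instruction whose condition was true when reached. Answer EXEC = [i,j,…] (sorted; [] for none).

[0] flags=0010 → (cmp)
[1] flags=0010 EQ?F → skip
[2] flags=0010 NE?T → r2=0x11
[3] flags=1000 → (cmp)
[4] flags=1000 PL?F → skip
[5] flags=1000 HI?F → skip
[6] flags=0010 → (cmp)
[7] flags=0010 EQ?F → skip
[8] flags=0010 NE?T → r1=0xe8
[9] flags=0010 CS?T → r2=0x75

EXEC = [2,8,9]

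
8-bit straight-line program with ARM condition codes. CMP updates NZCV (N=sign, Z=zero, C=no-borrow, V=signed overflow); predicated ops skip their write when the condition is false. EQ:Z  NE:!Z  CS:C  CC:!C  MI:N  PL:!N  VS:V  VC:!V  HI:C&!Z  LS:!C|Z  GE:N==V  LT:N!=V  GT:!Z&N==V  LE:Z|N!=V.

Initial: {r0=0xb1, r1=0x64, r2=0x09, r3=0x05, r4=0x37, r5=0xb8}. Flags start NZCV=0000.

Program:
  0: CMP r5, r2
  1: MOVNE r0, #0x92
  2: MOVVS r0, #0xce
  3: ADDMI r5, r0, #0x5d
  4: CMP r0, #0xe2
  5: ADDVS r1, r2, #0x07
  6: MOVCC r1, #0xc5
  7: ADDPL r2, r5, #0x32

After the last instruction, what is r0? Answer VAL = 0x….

[0] flags=1010 → (cmp)
[1] flags=1010 NE?T → r0=0x92
[2] flags=1010 VS?F → skip
[3] flags=1010 MI?T → r5=0xef
[4] flags=1000 → (cmp)
[5] flags=1000 VS?F → skip
[6] flags=1000 CC?T → r1=0xc5
[7] flags=1000 PL?F → skip

VAL = 0x92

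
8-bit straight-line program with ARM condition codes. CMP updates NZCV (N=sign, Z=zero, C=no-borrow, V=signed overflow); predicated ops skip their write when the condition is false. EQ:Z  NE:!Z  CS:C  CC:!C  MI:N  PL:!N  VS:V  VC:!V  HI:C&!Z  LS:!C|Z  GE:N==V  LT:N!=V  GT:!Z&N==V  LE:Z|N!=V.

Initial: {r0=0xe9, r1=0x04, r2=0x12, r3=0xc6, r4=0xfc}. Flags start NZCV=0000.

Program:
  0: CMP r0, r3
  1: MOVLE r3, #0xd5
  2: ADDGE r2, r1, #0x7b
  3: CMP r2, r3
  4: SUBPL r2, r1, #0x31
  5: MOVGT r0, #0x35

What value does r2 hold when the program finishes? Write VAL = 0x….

0: ✓ CMP  NZCV=0010
1: · MOVLE
2: ✓ ADDGE  r2←0x7f
3: ✓ CMP  NZCV=1001
4: · SUBPL
5: ✓ MOVGT  r0←0x35

VAL = 0x7f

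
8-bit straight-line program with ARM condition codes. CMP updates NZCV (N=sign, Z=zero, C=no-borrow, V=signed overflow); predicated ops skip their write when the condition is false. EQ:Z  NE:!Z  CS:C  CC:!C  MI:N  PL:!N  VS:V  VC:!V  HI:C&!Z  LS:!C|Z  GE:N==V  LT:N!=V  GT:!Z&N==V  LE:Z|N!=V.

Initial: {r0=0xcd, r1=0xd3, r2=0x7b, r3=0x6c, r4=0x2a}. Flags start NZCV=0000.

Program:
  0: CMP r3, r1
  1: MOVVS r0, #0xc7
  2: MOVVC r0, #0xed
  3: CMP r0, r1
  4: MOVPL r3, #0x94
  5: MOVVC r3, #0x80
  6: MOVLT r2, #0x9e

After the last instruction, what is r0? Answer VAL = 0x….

VAL = 0xc7

0: ✓ CMP  NZCV=1001
1: ✓ MOVVS  r0←0xc7
2: · MOVVC
3: ✓ CMP  NZCV=1000
4: · MOVPL
5: ✓ MOVVC  r3←0x80
6: ✓ MOVLT  r2←0x9e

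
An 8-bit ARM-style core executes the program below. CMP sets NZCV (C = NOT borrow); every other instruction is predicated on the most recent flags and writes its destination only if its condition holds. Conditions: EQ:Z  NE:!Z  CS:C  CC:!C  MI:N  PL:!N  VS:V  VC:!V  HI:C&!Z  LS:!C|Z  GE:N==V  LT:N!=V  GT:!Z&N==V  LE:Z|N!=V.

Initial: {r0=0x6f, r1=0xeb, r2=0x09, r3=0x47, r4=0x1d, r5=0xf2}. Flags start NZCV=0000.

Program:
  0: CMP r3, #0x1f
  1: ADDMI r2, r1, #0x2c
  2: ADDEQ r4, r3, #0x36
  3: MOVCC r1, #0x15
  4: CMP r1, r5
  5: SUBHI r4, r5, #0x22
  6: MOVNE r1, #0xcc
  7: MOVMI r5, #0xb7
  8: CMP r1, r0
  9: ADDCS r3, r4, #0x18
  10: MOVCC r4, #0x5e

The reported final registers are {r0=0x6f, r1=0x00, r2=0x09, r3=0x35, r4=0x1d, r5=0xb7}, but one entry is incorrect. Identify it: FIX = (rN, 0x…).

FIX = (r1, 0xcc)

[0] flags=0010 → (cmp)
[1] flags=0010 MI?F → skip
[2] flags=0010 EQ?F → skip
[3] flags=0010 CC?F → skip
[4] flags=1000 → (cmp)
[5] flags=1000 HI?F → skip
[6] flags=1000 NE?T → r1=0xcc
[7] flags=1000 MI?T → r5=0xb7
[8] flags=0011 → (cmp)
[9] flags=0011 CS?T → r3=0x35
[10] flags=0011 CC?F → skip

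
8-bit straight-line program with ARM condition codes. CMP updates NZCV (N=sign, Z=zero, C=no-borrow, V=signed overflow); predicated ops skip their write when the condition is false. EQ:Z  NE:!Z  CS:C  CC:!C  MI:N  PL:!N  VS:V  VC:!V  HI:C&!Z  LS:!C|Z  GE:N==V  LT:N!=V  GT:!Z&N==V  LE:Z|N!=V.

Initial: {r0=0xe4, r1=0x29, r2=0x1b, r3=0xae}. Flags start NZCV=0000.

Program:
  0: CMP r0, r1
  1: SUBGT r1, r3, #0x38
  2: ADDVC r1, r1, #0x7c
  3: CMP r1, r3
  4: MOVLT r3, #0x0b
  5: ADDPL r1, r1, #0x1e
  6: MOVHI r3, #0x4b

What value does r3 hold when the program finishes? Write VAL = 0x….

VAL = 0x0b

0: ✓ CMP  NZCV=1010
1: · SUBGT
2: ✓ ADDVC  r1←0xa5
3: ✓ CMP  NZCV=1000
4: ✓ MOVLT  r3←0x0b
5: · ADDPL
6: · MOVHI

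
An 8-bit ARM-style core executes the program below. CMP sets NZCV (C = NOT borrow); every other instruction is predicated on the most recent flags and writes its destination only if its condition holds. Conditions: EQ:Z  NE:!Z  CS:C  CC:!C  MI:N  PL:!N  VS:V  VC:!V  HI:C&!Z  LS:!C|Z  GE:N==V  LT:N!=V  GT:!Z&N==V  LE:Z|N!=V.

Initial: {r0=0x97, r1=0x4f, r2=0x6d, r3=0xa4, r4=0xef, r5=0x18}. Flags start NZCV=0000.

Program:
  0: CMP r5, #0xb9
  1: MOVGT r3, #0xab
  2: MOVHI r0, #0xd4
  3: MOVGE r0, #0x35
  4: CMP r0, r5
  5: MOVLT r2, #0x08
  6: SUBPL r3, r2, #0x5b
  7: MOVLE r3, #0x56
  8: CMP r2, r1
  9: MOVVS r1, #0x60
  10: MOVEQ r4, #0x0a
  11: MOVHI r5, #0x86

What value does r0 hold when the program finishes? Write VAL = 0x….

VAL = 0x35

0: ✓ CMP  NZCV=0000
1: ✓ MOVGT  r3←0xab
2: · MOVHI
3: ✓ MOVGE  r0←0x35
4: ✓ CMP  NZCV=0010
5: · MOVLT
6: ✓ SUBPL  r3←0x12
7: · MOVLE
8: ✓ CMP  NZCV=0010
9: · MOVVS
10: · MOVEQ
11: ✓ MOVHI  r5←0x86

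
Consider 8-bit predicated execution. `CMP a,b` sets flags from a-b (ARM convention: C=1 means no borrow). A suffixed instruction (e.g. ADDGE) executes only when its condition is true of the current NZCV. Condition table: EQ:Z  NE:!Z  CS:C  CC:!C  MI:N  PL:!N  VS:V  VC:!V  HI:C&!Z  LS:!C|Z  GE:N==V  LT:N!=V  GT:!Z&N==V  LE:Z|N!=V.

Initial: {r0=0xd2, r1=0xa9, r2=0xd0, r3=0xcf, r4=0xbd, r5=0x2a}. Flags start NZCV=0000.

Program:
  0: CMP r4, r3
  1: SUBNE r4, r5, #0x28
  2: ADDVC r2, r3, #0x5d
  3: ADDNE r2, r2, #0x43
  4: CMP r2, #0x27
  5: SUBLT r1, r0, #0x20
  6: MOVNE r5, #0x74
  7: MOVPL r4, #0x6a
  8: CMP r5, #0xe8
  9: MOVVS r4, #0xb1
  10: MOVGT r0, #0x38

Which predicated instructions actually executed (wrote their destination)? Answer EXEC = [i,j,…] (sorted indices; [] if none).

[0] flags=1000 → (cmp)
[1] flags=1000 NE?T → r4=0x02
[2] flags=1000 VC?T → r2=0x2c
[3] flags=1000 NE?T → r2=0x6f
[4] flags=0010 → (cmp)
[5] flags=0010 LT?F → skip
[6] flags=0010 NE?T → r5=0x74
[7] flags=0010 PL?T → r4=0x6a
[8] flags=1001 → (cmp)
[9] flags=1001 VS?T → r4=0xb1
[10] flags=1001 GT?T → r0=0x38

EXEC = [1,2,3,6,7,9,10]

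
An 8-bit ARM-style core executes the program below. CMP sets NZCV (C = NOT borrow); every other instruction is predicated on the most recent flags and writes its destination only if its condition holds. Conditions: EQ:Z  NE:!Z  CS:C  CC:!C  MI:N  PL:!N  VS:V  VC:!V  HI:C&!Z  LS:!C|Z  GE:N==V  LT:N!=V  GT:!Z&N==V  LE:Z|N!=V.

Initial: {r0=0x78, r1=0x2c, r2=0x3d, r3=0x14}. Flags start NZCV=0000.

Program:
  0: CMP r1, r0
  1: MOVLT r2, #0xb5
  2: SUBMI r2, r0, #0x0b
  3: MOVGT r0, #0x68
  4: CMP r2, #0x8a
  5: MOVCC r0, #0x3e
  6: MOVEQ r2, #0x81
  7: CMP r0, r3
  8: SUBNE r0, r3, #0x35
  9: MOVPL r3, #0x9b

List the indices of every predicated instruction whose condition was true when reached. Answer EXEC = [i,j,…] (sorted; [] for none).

0: ✓ CMP  NZCV=1000
1: ✓ MOVLT  r2←0xb5
2: ✓ SUBMI  r2←0x6d
3: · MOVGT
4: ✓ CMP  NZCV=1001
5: ✓ MOVCC  r0←0x3e
6: · MOVEQ
7: ✓ CMP  NZCV=0010
8: ✓ SUBNE  r0←0xdf
9: ✓ MOVPL  r3←0x9b

EXEC = [1,2,5,8,9]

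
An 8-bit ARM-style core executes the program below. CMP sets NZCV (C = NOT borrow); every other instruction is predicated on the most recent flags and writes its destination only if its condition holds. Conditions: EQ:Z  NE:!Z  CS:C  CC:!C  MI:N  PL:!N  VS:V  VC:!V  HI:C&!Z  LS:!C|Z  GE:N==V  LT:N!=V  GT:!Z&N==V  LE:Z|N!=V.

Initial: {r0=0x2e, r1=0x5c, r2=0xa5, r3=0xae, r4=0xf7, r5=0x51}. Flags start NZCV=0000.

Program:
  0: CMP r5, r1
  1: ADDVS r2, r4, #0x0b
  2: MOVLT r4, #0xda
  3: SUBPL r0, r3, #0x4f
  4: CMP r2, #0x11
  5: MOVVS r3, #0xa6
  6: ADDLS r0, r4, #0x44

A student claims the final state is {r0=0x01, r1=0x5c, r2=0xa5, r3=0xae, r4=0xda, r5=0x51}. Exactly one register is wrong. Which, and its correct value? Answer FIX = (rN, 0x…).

[0] flags=1000 → (cmp)
[1] flags=1000 VS?F → skip
[2] flags=1000 LT?T → r4=0xda
[3] flags=1000 PL?F → skip
[4] flags=1010 → (cmp)
[5] flags=1010 VS?F → skip
[6] flags=1010 LS?F → skip

FIX = (r0, 0x2e)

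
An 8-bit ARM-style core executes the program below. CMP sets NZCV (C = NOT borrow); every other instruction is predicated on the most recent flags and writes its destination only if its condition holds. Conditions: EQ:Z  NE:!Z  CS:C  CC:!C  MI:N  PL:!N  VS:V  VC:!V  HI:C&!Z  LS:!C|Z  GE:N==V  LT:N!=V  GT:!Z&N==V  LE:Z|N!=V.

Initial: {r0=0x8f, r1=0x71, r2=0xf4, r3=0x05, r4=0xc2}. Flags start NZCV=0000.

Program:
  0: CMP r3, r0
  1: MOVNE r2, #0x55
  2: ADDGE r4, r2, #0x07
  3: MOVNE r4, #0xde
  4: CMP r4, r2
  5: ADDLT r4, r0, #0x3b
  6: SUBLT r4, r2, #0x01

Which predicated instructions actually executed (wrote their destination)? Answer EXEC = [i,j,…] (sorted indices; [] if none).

[0] flags=0000 → (cmp)
[1] flags=0000 NE?T → r2=0x55
[2] flags=0000 GE?T → r4=0x5c
[3] flags=0000 NE?T → r4=0xde
[4] flags=1010 → (cmp)
[5] flags=1010 LT?T → r4=0xca
[6] flags=1010 LT?T → r4=0x54

EXEC = [1,2,3,5,6]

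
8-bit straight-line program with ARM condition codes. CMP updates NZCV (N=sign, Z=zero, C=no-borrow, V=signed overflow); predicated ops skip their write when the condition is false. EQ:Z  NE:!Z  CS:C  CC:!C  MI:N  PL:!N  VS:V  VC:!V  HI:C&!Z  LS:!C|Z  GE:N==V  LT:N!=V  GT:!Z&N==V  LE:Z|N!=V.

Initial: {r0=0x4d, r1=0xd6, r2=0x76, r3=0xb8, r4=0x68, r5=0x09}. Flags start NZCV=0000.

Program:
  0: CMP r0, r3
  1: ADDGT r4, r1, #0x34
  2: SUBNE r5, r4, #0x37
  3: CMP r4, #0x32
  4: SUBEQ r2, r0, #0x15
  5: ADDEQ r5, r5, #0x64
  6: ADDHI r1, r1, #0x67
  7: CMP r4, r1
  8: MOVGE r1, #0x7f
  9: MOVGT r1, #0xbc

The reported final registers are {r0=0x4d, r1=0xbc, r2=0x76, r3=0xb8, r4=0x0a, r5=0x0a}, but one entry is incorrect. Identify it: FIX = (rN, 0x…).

[0] flags=1001 → (cmp)
[1] flags=1001 GT?T → r4=0x0a
[2] flags=1001 NE?T → r5=0xd3
[3] flags=1000 → (cmp)
[4] flags=1000 EQ?F → skip
[5] flags=1000 EQ?F → skip
[6] flags=1000 HI?F → skip
[7] flags=0000 → (cmp)
[8] flags=0000 GE?T → r1=0x7f
[9] flags=0000 GT?T → r1=0xbc

FIX = (r5, 0xd3)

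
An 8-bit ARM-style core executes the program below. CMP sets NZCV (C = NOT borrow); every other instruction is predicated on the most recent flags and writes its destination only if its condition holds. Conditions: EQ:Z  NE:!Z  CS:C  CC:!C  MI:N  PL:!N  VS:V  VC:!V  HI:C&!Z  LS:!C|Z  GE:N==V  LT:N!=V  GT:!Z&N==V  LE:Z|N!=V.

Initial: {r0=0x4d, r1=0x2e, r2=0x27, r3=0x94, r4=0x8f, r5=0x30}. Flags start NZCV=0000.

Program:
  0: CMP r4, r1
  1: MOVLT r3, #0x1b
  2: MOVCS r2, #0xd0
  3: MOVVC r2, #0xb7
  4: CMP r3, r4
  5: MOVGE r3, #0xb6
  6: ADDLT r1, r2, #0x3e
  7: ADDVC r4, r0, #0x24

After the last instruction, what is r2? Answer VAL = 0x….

VAL = 0xd0

[0] flags=0011 → (cmp)
[1] flags=0011 LT?T → r3=0x1b
[2] flags=0011 CS?T → r2=0xd0
[3] flags=0011 VC?F → skip
[4] flags=1001 → (cmp)
[5] flags=1001 GE?T → r3=0xb6
[6] flags=1001 LT?F → skip
[7] flags=1001 VC?F → skip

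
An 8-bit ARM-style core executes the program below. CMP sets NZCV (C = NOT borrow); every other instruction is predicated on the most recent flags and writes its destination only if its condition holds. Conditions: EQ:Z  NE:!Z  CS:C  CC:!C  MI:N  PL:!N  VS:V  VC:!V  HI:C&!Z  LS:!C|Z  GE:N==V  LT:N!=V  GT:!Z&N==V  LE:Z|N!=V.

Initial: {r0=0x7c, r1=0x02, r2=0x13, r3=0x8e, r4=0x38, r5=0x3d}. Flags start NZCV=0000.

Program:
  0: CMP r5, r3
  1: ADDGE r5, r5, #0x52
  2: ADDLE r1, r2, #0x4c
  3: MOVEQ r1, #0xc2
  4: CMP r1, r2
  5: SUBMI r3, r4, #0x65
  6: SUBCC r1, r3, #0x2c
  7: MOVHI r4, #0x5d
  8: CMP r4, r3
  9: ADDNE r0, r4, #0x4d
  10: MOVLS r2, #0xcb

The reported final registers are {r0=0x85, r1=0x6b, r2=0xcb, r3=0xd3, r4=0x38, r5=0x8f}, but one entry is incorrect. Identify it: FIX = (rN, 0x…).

FIX = (r1, 0xa7)

[0] flags=1001 → (cmp)
[1] flags=1001 GE?T → r5=0x8f
[2] flags=1001 LE?F → skip
[3] flags=1001 EQ?F → skip
[4] flags=1000 → (cmp)
[5] flags=1000 MI?T → r3=0xd3
[6] flags=1000 CC?T → r1=0xa7
[7] flags=1000 HI?F → skip
[8] flags=0000 → (cmp)
[9] flags=0000 NE?T → r0=0x85
[10] flags=0000 LS?T → r2=0xcb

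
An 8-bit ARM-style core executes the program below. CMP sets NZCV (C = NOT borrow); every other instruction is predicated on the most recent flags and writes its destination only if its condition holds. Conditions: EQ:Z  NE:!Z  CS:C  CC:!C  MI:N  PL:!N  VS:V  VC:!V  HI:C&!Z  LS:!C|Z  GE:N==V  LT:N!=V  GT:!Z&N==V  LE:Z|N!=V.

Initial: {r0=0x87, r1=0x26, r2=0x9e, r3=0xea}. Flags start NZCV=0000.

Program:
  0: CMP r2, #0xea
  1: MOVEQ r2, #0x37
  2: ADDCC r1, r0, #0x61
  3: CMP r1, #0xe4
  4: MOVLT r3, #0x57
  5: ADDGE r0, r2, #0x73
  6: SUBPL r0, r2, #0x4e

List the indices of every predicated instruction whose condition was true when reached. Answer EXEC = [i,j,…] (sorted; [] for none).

0: ✓ CMP  NZCV=1000
1: · MOVEQ
2: ✓ ADDCC  r1←0xe8
3: ✓ CMP  NZCV=0010
4: · MOVLT
5: ✓ ADDGE  r0←0x11
6: ✓ SUBPL  r0←0x50

EXEC = [2,5,6]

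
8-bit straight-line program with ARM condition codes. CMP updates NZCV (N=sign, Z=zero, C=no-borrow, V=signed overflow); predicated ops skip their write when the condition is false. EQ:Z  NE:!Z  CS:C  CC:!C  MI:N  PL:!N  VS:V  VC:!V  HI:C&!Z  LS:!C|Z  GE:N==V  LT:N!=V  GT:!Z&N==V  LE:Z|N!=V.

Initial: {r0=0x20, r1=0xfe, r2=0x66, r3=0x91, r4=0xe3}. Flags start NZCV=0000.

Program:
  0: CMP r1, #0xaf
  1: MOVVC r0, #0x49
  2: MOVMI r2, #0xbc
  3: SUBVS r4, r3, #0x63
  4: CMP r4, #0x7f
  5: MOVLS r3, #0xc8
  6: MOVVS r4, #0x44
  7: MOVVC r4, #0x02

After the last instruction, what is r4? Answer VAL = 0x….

0: ✓ CMP  NZCV=0010
1: ✓ MOVVC  r0←0x49
2: · MOVMI
3: · SUBVS
4: ✓ CMP  NZCV=0011
5: · MOVLS
6: ✓ MOVVS  r4←0x44
7: · MOVVC

VAL = 0x44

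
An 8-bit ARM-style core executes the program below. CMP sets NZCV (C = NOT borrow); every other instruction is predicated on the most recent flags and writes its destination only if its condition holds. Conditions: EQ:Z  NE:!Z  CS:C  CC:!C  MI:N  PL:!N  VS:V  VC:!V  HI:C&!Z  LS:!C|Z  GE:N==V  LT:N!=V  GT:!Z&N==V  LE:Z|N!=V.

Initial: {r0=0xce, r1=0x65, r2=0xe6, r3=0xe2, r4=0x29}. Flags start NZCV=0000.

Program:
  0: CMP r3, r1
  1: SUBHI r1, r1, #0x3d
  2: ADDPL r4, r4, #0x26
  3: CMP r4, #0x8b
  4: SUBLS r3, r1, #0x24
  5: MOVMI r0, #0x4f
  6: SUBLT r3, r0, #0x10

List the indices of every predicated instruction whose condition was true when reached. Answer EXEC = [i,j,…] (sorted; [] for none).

EXEC = [1,2,4,5]

0: ✓ CMP  NZCV=0011
1: ✓ SUBHI  r1←0x28
2: ✓ ADDPL  r4←0x4f
3: ✓ CMP  NZCV=1001
4: ✓ SUBLS  r3←0x04
5: ✓ MOVMI  r0←0x4f
6: · SUBLT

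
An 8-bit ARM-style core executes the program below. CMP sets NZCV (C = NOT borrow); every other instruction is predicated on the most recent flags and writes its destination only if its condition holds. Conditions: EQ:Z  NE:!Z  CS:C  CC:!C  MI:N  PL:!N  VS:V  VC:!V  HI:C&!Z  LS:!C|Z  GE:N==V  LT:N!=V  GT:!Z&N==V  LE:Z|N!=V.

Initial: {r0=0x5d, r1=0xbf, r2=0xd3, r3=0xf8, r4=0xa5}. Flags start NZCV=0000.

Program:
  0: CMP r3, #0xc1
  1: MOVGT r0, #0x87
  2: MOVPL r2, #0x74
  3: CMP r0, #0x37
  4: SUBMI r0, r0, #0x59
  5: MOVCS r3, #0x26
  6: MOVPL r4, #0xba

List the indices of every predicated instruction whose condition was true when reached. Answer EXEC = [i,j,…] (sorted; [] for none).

EXEC = [1,2,5,6]

0: ✓ CMP  NZCV=0010
1: ✓ MOVGT  r0←0x87
2: ✓ MOVPL  r2←0x74
3: ✓ CMP  NZCV=0011
4: · SUBMI
5: ✓ MOVCS  r3←0x26
6: ✓ MOVPL  r4←0xba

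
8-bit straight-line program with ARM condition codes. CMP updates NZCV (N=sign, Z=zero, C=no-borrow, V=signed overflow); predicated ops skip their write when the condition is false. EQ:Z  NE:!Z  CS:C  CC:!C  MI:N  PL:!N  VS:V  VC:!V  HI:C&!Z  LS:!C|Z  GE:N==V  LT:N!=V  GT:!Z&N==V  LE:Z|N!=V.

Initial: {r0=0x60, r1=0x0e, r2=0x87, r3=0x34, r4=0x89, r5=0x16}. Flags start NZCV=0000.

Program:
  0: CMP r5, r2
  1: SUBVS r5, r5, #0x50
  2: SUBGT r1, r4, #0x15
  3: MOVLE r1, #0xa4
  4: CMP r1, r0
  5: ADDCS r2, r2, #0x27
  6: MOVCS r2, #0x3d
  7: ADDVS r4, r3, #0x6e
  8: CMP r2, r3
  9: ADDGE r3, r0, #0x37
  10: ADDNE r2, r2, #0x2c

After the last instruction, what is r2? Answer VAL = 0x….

0: ✓ CMP  NZCV=1001
1: ✓ SUBVS  r5←0xc6
2: ✓ SUBGT  r1←0x74
3: · MOVLE
4: ✓ CMP  NZCV=0010
5: ✓ ADDCS  r2←0xae
6: ✓ MOVCS  r2←0x3d
7: · ADDVS
8: ✓ CMP  NZCV=0010
9: ✓ ADDGE  r3←0x97
10: ✓ ADDNE  r2←0x69

VAL = 0x69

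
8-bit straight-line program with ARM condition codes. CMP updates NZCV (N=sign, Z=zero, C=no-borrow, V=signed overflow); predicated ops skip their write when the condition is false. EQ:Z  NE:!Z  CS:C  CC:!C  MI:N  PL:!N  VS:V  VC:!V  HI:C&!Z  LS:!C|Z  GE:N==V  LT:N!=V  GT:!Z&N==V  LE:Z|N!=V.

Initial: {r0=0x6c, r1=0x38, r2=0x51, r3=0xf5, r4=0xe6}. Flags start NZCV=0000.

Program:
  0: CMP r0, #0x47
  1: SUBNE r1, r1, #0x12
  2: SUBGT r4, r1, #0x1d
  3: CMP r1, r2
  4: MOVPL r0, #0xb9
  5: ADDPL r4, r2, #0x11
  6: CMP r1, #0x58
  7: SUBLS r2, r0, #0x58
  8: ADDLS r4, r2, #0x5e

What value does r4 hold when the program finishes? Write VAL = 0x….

0: ✓ CMP  NZCV=0010
1: ✓ SUBNE  r1←0x26
2: ✓ SUBGT  r4←0x09
3: ✓ CMP  NZCV=1000
4: · MOVPL
5: · ADDPL
6: ✓ CMP  NZCV=1000
7: ✓ SUBLS  r2←0x14
8: ✓ ADDLS  r4←0x72

VAL = 0x72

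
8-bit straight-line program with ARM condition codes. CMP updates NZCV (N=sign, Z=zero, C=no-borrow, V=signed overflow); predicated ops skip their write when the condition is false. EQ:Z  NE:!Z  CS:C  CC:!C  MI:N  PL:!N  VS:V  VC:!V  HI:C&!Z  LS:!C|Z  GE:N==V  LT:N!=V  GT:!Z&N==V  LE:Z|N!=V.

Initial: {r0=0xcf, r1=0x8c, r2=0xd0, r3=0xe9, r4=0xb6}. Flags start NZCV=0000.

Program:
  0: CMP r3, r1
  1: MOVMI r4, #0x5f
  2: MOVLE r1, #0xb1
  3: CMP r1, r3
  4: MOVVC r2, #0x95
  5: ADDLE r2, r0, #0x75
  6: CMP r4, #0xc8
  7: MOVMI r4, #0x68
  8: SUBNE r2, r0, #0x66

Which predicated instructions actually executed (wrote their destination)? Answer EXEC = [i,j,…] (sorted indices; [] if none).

EXEC = [4,5,7,8]

0: ✓ CMP  NZCV=0010
1: · MOVMI
2: · MOVLE
3: ✓ CMP  NZCV=1000
4: ✓ MOVVC  r2←0x95
5: ✓ ADDLE  r2←0x44
6: ✓ CMP  NZCV=1000
7: ✓ MOVMI  r4←0x68
8: ✓ SUBNE  r2←0x69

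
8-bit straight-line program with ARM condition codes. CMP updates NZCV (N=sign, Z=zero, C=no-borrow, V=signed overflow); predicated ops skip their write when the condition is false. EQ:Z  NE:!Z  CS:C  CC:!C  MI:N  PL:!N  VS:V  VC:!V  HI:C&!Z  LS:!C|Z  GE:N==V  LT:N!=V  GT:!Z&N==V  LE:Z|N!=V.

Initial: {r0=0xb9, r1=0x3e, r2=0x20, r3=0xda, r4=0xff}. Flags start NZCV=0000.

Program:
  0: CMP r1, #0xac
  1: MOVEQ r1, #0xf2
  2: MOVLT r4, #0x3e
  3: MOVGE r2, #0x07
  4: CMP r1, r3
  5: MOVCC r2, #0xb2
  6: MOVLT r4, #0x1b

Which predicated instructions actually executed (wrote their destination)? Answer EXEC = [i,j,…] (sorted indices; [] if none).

0: ✓ CMP  NZCV=1001
1: · MOVEQ
2: · MOVLT
3: ✓ MOVGE  r2←0x07
4: ✓ CMP  NZCV=0000
5: ✓ MOVCC  r2←0xb2
6: · MOVLT

EXEC = [3,5]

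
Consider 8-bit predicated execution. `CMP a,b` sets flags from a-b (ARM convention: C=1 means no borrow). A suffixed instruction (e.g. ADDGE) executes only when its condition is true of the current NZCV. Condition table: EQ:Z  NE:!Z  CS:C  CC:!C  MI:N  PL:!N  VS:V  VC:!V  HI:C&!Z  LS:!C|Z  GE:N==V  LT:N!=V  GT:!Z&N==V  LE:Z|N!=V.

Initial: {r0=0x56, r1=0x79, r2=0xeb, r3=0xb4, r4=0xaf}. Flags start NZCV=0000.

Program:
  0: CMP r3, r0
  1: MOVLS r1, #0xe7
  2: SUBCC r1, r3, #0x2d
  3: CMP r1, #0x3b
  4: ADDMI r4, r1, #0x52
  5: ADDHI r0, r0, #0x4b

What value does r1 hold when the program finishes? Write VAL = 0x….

VAL = 0x79

[0] flags=0011 → (cmp)
[1] flags=0011 LS?F → skip
[2] flags=0011 CC?F → skip
[3] flags=0010 → (cmp)
[4] flags=0010 MI?F → skip
[5] flags=0010 HI?T → r0=0xa1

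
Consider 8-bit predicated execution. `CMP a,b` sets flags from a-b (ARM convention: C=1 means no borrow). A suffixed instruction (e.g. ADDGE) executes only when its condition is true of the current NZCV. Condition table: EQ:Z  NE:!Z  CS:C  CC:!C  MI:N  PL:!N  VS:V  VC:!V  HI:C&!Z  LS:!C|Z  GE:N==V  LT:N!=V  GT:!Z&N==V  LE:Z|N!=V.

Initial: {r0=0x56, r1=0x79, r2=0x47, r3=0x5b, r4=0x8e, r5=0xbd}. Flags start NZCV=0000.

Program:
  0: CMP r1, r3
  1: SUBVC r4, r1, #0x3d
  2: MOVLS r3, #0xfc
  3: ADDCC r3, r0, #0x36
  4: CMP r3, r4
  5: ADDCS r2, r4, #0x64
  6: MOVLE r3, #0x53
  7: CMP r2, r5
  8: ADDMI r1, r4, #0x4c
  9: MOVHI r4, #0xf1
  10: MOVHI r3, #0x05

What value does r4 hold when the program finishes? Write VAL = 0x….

[0] flags=0010 → (cmp)
[1] flags=0010 VC?T → r4=0x3c
[2] flags=0010 LS?F → skip
[3] flags=0010 CC?F → skip
[4] flags=0010 → (cmp)
[5] flags=0010 CS?T → r2=0xa0
[6] flags=0010 LE?F → skip
[7] flags=1000 → (cmp)
[8] flags=1000 MI?T → r1=0x88
[9] flags=1000 HI?F → skip
[10] flags=1000 HI?F → skip

VAL = 0x3c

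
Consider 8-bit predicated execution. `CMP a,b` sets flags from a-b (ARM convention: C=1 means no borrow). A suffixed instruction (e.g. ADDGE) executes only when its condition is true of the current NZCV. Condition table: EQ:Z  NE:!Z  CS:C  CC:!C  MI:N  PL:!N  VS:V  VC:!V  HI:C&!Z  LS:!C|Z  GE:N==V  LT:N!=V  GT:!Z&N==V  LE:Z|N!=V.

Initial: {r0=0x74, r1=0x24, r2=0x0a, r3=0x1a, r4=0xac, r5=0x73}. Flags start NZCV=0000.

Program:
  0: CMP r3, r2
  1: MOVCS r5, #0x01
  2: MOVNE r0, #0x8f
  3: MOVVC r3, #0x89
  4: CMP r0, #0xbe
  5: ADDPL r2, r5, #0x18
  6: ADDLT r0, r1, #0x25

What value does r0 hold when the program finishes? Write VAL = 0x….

VAL = 0x49

0: ✓ CMP  NZCV=0010
1: ✓ MOVCS  r5←0x01
2: ✓ MOVNE  r0←0x8f
3: ✓ MOVVC  r3←0x89
4: ✓ CMP  NZCV=1000
5: · ADDPL
6: ✓ ADDLT  r0←0x49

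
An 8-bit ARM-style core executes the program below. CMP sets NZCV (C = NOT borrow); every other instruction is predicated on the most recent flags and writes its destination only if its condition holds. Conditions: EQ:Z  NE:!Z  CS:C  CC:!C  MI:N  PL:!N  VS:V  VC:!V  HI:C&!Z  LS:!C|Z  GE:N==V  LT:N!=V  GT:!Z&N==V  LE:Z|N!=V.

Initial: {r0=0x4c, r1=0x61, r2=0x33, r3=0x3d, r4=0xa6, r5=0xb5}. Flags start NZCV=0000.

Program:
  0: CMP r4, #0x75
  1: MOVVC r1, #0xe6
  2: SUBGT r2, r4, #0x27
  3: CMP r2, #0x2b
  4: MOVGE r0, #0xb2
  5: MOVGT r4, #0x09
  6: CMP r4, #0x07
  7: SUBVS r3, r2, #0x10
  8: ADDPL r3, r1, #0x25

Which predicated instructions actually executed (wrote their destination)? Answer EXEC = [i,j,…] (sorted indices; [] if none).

EXEC = [4,5,8]

0: ✓ CMP  NZCV=0011
1: · MOVVC
2: · SUBGT
3: ✓ CMP  NZCV=0010
4: ✓ MOVGE  r0←0xb2
5: ✓ MOVGT  r4←0x09
6: ✓ CMP  NZCV=0010
7: · SUBVS
8: ✓ ADDPL  r3←0x86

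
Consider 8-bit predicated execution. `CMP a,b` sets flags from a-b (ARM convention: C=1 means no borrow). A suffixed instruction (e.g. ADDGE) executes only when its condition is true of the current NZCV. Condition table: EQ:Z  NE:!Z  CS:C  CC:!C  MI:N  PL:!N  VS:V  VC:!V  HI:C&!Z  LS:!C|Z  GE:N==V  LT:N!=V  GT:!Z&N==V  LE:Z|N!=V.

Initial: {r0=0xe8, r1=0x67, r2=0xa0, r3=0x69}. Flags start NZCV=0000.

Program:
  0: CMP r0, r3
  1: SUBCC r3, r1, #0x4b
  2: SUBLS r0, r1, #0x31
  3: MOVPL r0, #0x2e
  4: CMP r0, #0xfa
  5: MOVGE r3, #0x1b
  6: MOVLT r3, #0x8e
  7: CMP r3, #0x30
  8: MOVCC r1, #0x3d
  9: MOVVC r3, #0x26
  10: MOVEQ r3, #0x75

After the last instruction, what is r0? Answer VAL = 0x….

VAL = 0x2e

[0] flags=0011 → (cmp)
[1] flags=0011 CC?F → skip
[2] flags=0011 LS?F → skip
[3] flags=0011 PL?T → r0=0x2e
[4] flags=0000 → (cmp)
[5] flags=0000 GE?T → r3=0x1b
[6] flags=0000 LT?F → skip
[7] flags=1000 → (cmp)
[8] flags=1000 CC?T → r1=0x3d
[9] flags=1000 VC?T → r3=0x26
[10] flags=1000 EQ?F → skip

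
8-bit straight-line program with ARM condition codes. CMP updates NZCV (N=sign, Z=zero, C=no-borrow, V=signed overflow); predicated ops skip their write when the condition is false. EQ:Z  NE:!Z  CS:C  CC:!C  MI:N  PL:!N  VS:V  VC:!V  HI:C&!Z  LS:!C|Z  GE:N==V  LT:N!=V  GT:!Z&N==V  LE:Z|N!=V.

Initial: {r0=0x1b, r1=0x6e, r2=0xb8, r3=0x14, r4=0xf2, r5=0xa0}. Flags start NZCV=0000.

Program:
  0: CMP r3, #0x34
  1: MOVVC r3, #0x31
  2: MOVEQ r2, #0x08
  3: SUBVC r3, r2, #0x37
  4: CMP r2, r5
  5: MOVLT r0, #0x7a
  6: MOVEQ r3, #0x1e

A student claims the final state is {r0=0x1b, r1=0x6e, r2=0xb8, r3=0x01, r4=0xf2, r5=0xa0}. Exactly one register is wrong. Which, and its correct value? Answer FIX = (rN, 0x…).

FIX = (r3, 0x81)

0: ✓ CMP  NZCV=1000
1: ✓ MOVVC  r3←0x31
2: · MOVEQ
3: ✓ SUBVC  r3←0x81
4: ✓ CMP  NZCV=0010
5: · MOVLT
6: · MOVEQ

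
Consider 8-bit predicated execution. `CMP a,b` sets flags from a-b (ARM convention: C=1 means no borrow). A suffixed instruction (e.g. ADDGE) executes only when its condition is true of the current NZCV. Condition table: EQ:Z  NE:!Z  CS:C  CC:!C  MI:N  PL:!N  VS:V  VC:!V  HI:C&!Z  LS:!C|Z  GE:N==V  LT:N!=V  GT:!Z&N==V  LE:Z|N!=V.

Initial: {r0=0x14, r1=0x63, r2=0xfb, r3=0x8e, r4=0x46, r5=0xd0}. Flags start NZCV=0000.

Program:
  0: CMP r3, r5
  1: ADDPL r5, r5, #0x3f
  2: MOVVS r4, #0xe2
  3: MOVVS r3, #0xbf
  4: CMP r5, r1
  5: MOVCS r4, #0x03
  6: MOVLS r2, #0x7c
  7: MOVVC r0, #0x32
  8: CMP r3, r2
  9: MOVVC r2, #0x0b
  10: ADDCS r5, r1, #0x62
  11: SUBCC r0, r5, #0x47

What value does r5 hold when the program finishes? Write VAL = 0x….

VAL = 0xd0

0: ✓ CMP  NZCV=1000
1: · ADDPL
2: · MOVVS
3: · MOVVS
4: ✓ CMP  NZCV=0011
5: ✓ MOVCS  r4←0x03
6: · MOVLS
7: · MOVVC
8: ✓ CMP  NZCV=1000
9: ✓ MOVVC  r2←0x0b
10: · ADDCS
11: ✓ SUBCC  r0←0x89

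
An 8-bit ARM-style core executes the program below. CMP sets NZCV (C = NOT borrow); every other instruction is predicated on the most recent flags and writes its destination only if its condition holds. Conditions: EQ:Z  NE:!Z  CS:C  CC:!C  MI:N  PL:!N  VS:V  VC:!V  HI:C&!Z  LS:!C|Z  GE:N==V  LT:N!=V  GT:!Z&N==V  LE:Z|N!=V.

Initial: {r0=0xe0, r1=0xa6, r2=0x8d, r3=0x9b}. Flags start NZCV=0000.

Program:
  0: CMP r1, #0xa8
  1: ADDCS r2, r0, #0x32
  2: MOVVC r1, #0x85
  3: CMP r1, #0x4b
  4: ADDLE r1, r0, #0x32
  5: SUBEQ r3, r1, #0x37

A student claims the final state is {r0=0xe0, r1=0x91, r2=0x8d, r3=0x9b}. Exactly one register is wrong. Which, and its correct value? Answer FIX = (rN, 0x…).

0: ✓ CMP  NZCV=1000
1: · ADDCS
2: ✓ MOVVC  r1←0x85
3: ✓ CMP  NZCV=0011
4: ✓ ADDLE  r1←0x12
5: · SUBEQ

FIX = (r1, 0x12)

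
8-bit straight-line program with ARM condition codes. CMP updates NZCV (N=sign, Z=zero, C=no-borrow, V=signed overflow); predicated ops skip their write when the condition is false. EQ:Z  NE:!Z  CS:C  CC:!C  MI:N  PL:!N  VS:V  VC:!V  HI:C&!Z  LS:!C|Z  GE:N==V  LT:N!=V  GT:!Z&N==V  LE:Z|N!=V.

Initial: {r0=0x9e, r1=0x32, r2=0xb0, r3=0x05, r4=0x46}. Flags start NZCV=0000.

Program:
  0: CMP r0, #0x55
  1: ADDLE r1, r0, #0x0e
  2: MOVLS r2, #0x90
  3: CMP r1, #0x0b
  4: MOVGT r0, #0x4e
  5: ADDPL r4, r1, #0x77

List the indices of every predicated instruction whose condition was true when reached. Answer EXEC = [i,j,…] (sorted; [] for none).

EXEC = [1]

[0] flags=0011 → (cmp)
[1] flags=0011 LE?T → r1=0xac
[2] flags=0011 LS?F → skip
[3] flags=1010 → (cmp)
[4] flags=1010 GT?F → skip
[5] flags=1010 PL?F → skip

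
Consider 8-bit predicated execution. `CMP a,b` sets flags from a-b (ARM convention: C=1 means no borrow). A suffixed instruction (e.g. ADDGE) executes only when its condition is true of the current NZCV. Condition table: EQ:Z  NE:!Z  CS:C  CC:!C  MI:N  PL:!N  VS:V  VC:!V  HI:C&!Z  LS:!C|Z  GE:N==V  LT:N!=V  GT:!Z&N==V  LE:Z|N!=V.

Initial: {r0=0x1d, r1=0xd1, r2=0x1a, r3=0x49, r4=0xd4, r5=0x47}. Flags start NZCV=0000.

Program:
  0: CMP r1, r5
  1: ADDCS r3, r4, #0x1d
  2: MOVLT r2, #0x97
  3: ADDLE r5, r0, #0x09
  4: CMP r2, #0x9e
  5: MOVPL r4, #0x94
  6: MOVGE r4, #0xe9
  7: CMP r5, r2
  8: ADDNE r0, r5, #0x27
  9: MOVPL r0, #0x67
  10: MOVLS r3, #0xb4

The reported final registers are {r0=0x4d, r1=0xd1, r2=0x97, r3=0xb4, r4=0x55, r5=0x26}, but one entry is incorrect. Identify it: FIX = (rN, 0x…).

0: ✓ CMP  NZCV=1010
1: ✓ ADDCS  r3←0xf1
2: ✓ MOVLT  r2←0x97
3: ✓ ADDLE  r5←0x26
4: ✓ CMP  NZCV=1000
5: · MOVPL
6: · MOVGE
7: ✓ CMP  NZCV=1001
8: ✓ ADDNE  r0←0x4d
9: · MOVPL
10: ✓ MOVLS  r3←0xb4

FIX = (r4, 0xd4)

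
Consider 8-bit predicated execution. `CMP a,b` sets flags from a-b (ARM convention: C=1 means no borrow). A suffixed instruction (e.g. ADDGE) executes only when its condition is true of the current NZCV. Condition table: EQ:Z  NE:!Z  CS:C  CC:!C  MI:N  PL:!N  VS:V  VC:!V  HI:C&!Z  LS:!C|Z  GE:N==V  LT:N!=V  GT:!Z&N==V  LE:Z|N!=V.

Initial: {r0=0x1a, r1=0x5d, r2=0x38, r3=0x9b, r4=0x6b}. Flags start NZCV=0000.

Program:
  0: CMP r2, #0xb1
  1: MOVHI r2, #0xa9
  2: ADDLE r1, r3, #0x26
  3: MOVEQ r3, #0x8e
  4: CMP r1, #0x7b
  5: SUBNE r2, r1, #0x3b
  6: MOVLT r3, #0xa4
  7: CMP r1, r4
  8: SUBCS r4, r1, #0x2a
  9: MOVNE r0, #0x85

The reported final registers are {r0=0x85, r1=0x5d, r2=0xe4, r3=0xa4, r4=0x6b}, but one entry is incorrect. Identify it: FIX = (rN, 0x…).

[0] flags=1001 → (cmp)
[1] flags=1001 HI?F → skip
[2] flags=1001 LE?F → skip
[3] flags=1001 EQ?F → skip
[4] flags=1000 → (cmp)
[5] flags=1000 NE?T → r2=0x22
[6] flags=1000 LT?T → r3=0xa4
[7] flags=1000 → (cmp)
[8] flags=1000 CS?F → skip
[9] flags=1000 NE?T → r0=0x85

FIX = (r2, 0x22)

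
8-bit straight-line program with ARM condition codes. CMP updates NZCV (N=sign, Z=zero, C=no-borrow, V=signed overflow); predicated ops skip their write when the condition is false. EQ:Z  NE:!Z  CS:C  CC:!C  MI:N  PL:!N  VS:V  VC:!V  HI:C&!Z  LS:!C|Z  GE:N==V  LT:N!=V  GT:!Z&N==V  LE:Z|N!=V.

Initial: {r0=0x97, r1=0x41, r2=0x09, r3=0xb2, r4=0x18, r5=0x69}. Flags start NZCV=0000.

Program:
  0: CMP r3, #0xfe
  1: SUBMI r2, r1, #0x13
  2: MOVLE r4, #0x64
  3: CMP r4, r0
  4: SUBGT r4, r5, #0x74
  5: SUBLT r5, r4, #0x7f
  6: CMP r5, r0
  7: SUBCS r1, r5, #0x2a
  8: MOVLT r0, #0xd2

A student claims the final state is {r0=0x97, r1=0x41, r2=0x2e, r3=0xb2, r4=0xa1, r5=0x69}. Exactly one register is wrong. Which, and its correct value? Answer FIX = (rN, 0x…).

[0] flags=1000 → (cmp)
[1] flags=1000 MI?T → r2=0x2e
[2] flags=1000 LE?T → r4=0x64
[3] flags=1001 → (cmp)
[4] flags=1001 GT?T → r4=0xf5
[5] flags=1001 LT?F → skip
[6] flags=1001 → (cmp)
[7] flags=1001 CS?F → skip
[8] flags=1001 LT?F → skip

FIX = (r4, 0xf5)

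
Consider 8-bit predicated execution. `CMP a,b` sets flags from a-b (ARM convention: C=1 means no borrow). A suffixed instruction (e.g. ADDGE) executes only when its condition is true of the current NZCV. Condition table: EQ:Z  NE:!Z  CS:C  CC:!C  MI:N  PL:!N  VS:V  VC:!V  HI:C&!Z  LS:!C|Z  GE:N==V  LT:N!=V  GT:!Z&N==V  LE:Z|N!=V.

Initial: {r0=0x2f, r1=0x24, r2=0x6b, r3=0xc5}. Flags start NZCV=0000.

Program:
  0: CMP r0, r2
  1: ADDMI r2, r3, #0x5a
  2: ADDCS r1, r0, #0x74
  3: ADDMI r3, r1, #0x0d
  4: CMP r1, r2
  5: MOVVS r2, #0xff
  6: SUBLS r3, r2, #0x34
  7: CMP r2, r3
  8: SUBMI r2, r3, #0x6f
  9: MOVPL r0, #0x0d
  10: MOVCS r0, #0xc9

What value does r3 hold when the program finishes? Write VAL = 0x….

[0] flags=1000 → (cmp)
[1] flags=1000 MI?T → r2=0x1f
[2] flags=1000 CS?F → skip
[3] flags=1000 MI?T → r3=0x31
[4] flags=0010 → (cmp)
[5] flags=0010 VS?F → skip
[6] flags=0010 LS?F → skip
[7] flags=1000 → (cmp)
[8] flags=1000 MI?T → r2=0xc2
[9] flags=1000 PL?F → skip
[10] flags=1000 CS?F → skip

VAL = 0x31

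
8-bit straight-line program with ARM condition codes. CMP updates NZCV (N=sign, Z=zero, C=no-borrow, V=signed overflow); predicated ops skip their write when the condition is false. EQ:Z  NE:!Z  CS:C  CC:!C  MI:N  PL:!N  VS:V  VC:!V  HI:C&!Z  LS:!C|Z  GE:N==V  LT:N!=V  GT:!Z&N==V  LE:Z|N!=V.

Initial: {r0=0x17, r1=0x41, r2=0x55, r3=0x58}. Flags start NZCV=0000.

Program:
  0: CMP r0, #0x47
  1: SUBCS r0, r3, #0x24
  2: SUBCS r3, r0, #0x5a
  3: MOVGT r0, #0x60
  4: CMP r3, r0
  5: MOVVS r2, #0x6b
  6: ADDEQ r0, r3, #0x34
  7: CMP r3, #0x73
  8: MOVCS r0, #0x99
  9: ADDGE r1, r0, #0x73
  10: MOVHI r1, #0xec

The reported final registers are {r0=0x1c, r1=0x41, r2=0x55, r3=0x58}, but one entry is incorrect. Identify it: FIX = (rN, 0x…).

[0] flags=1000 → (cmp)
[1] flags=1000 CS?F → skip
[2] flags=1000 CS?F → skip
[3] flags=1000 GT?F → skip
[4] flags=0010 → (cmp)
[5] flags=0010 VS?F → skip
[6] flags=0010 EQ?F → skip
[7] flags=1000 → (cmp)
[8] flags=1000 CS?F → skip
[9] flags=1000 GE?F → skip
[10] flags=1000 HI?F → skip

FIX = (r0, 0x17)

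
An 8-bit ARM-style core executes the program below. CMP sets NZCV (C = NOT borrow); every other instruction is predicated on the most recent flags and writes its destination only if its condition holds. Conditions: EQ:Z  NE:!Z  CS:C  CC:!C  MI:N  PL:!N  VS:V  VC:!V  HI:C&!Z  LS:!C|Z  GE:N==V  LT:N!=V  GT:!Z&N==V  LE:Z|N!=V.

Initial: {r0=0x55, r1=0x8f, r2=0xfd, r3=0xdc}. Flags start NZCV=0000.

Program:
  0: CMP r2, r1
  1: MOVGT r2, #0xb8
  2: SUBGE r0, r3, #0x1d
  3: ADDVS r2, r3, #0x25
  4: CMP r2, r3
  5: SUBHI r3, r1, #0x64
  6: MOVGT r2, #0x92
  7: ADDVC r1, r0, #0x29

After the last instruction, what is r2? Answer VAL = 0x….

VAL = 0xb8

0: ✓ CMP  NZCV=0010
1: ✓ MOVGT  r2←0xb8
2: ✓ SUBGE  r0←0xbf
3: · ADDVS
4: ✓ CMP  NZCV=1000
5: · SUBHI
6: · MOVGT
7: ✓ ADDVC  r1←0xe8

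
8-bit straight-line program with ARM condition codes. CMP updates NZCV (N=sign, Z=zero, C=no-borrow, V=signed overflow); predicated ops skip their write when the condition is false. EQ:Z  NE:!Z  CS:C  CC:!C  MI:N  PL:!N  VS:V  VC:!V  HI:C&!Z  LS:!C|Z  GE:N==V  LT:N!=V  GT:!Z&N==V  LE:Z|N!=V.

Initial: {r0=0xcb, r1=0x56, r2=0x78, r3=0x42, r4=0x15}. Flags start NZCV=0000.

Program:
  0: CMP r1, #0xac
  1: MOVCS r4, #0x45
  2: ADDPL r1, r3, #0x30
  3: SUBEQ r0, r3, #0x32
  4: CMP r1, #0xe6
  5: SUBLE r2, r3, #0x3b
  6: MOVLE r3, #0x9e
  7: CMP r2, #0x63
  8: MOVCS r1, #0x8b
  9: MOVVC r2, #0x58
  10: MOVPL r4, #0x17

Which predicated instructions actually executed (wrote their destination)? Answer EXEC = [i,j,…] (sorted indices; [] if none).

[0] flags=1001 → (cmp)
[1] flags=1001 CS?F → skip
[2] flags=1001 PL?F → skip
[3] flags=1001 EQ?F → skip
[4] flags=0000 → (cmp)
[5] flags=0000 LE?F → skip
[6] flags=0000 LE?F → skip
[7] flags=0010 → (cmp)
[8] flags=0010 CS?T → r1=0x8b
[9] flags=0010 VC?T → r2=0x58
[10] flags=0010 PL?T → r4=0x17

EXEC = [8,9,10]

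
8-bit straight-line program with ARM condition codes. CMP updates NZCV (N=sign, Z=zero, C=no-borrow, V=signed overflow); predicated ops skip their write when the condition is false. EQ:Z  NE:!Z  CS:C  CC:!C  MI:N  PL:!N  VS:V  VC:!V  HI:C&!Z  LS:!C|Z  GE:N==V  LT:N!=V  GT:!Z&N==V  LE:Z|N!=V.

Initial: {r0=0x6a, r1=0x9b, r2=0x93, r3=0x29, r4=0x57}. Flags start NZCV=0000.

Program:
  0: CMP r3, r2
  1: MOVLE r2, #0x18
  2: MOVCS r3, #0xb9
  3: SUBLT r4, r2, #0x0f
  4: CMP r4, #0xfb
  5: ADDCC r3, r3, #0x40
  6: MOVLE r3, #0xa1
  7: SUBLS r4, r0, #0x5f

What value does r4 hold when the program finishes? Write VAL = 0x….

VAL = 0x0b

[0] flags=1001 → (cmp)
[1] flags=1001 LE?F → skip
[2] flags=1001 CS?F → skip
[3] flags=1001 LT?F → skip
[4] flags=0000 → (cmp)
[5] flags=0000 CC?T → r3=0x69
[6] flags=0000 LE?F → skip
[7] flags=0000 LS?T → r4=0x0b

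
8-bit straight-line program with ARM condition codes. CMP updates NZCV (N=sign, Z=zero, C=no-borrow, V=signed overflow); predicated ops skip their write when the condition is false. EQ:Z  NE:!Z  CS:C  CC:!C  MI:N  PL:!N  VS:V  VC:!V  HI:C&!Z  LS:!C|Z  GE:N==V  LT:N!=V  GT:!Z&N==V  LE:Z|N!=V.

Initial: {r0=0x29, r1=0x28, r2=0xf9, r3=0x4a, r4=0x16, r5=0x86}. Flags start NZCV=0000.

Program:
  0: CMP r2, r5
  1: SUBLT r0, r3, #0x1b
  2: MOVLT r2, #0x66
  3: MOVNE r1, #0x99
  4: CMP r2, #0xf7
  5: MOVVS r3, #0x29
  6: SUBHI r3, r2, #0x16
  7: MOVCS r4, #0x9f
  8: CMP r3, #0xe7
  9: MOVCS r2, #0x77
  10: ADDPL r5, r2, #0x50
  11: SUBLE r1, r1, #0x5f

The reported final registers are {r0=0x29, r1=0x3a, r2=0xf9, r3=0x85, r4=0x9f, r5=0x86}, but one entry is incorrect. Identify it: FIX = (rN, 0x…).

[0] flags=0010 → (cmp)
[1] flags=0010 LT?F → skip
[2] flags=0010 LT?F → skip
[3] flags=0010 NE?T → r1=0x99
[4] flags=0010 → (cmp)
[5] flags=0010 VS?F → skip
[6] flags=0010 HI?T → r3=0xe3
[7] flags=0010 CS?T → r4=0x9f
[8] flags=1000 → (cmp)
[9] flags=1000 CS?F → skip
[10] flags=1000 PL?F → skip
[11] flags=1000 LE?T → r1=0x3a

FIX = (r3, 0xe3)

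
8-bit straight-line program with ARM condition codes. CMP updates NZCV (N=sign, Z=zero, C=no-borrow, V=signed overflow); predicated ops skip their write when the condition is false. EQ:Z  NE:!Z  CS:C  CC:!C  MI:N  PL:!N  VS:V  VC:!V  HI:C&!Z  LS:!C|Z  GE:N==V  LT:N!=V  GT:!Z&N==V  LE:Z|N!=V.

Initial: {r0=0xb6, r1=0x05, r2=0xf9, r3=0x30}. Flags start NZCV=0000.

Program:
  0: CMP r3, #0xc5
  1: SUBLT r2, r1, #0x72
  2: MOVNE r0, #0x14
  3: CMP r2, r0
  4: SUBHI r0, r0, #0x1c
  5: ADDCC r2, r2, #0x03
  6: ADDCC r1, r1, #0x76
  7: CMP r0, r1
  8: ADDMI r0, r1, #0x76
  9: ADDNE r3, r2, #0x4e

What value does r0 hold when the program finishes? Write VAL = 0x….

0: ✓ CMP  NZCV=0000
1: · SUBLT
2: ✓ MOVNE  r0←0x14
3: ✓ CMP  NZCV=1010
4: ✓ SUBHI  r0←0xf8
5: · ADDCC
6: · ADDCC
7: ✓ CMP  NZCV=1010
8: ✓ ADDMI  r0←0x7b
9: ✓ ADDNE  r3←0x47

VAL = 0x7b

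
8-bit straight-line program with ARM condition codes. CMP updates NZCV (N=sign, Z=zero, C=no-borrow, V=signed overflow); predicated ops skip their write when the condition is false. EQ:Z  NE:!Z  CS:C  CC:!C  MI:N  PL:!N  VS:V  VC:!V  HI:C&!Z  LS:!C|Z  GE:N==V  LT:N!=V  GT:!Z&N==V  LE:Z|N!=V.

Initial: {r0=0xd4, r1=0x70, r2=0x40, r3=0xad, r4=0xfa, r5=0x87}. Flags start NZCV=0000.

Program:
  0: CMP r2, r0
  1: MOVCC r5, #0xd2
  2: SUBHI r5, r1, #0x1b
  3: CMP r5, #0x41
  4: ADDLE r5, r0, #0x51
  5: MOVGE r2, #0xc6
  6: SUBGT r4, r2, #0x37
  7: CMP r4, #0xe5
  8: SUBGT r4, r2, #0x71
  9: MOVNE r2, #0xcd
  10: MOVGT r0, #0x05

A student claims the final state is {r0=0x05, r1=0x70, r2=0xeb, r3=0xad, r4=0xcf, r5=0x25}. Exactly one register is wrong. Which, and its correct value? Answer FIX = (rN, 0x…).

FIX = (r2, 0xcd)

[0] flags=0000 → (cmp)
[1] flags=0000 CC?T → r5=0xd2
[2] flags=0000 HI?F → skip
[3] flags=1010 → (cmp)
[4] flags=1010 LE?T → r5=0x25
[5] flags=1010 GE?F → skip
[6] flags=1010 GT?F → skip
[7] flags=0010 → (cmp)
[8] flags=0010 GT?T → r4=0xcf
[9] flags=0010 NE?T → r2=0xcd
[10] flags=0010 GT?T → r0=0x05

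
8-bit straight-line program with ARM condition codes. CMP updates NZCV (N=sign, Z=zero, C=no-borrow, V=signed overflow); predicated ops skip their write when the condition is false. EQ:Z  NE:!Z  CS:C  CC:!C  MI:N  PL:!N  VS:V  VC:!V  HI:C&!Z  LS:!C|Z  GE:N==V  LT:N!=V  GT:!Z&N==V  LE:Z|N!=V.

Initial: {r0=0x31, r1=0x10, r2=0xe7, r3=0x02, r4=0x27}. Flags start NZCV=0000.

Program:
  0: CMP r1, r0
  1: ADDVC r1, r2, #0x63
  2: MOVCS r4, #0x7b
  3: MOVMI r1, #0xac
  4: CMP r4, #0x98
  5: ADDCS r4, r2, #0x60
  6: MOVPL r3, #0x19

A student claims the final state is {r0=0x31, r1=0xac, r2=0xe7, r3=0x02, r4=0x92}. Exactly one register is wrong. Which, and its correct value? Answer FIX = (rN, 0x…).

0: ✓ CMP  NZCV=1000
1: ✓ ADDVC  r1←0x4a
2: · MOVCS
3: ✓ MOVMI  r1←0xac
4: ✓ CMP  NZCV=1001
5: · ADDCS
6: · MOVPL

FIX = (r4, 0x27)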